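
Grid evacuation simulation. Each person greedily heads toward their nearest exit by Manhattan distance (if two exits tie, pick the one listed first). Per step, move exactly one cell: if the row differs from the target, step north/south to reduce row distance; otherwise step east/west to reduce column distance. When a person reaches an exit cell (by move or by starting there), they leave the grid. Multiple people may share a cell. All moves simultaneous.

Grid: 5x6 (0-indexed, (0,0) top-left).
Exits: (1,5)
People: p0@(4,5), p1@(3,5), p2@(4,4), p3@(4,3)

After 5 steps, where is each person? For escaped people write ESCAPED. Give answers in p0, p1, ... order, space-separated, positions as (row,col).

Step 1: p0:(4,5)->(3,5) | p1:(3,5)->(2,5) | p2:(4,4)->(3,4) | p3:(4,3)->(3,3)
Step 2: p0:(3,5)->(2,5) | p1:(2,5)->(1,5)->EXIT | p2:(3,4)->(2,4) | p3:(3,3)->(2,3)
Step 3: p0:(2,5)->(1,5)->EXIT | p1:escaped | p2:(2,4)->(1,4) | p3:(2,3)->(1,3)
Step 4: p0:escaped | p1:escaped | p2:(1,4)->(1,5)->EXIT | p3:(1,3)->(1,4)
Step 5: p0:escaped | p1:escaped | p2:escaped | p3:(1,4)->(1,5)->EXIT

ESCAPED ESCAPED ESCAPED ESCAPED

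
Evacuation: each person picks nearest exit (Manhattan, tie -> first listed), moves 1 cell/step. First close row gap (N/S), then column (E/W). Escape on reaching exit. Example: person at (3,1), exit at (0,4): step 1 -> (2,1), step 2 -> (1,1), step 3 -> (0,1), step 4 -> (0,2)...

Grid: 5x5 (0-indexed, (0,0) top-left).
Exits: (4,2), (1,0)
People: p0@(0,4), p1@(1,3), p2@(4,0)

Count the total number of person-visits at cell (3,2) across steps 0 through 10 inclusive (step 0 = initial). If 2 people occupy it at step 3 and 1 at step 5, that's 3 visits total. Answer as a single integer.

Answer: 0

Derivation:
Step 0: p0@(0,4) p1@(1,3) p2@(4,0) -> at (3,2): 0 [-], cum=0
Step 1: p0@(1,4) p1@(1,2) p2@(4,1) -> at (3,2): 0 [-], cum=0
Step 2: p0@(1,3) p1@(1,1) p2@ESC -> at (3,2): 0 [-], cum=0
Step 3: p0@(1,2) p1@ESC p2@ESC -> at (3,2): 0 [-], cum=0
Step 4: p0@(1,1) p1@ESC p2@ESC -> at (3,2): 0 [-], cum=0
Step 5: p0@ESC p1@ESC p2@ESC -> at (3,2): 0 [-], cum=0
Total visits = 0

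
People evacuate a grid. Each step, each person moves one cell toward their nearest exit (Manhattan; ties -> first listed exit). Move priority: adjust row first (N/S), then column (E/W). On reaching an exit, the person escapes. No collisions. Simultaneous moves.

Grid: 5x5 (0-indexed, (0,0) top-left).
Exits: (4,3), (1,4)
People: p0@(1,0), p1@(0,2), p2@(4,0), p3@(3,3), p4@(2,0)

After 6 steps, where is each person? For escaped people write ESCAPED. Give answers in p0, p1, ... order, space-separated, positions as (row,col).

Step 1: p0:(1,0)->(1,1) | p1:(0,2)->(1,2) | p2:(4,0)->(4,1) | p3:(3,3)->(4,3)->EXIT | p4:(2,0)->(3,0)
Step 2: p0:(1,1)->(1,2) | p1:(1,2)->(1,3) | p2:(4,1)->(4,2) | p3:escaped | p4:(3,0)->(4,0)
Step 3: p0:(1,2)->(1,3) | p1:(1,3)->(1,4)->EXIT | p2:(4,2)->(4,3)->EXIT | p3:escaped | p4:(4,0)->(4,1)
Step 4: p0:(1,3)->(1,4)->EXIT | p1:escaped | p2:escaped | p3:escaped | p4:(4,1)->(4,2)
Step 5: p0:escaped | p1:escaped | p2:escaped | p3:escaped | p4:(4,2)->(4,3)->EXIT

ESCAPED ESCAPED ESCAPED ESCAPED ESCAPED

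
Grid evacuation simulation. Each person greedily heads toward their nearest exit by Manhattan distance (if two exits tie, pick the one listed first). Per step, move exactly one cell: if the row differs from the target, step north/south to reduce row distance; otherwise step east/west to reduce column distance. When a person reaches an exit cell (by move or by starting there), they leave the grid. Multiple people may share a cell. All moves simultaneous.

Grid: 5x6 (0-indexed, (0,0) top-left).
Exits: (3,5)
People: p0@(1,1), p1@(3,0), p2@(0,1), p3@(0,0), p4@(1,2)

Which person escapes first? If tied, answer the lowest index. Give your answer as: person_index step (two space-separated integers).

Answer: 1 5

Derivation:
Step 1: p0:(1,1)->(2,1) | p1:(3,0)->(3,1) | p2:(0,1)->(1,1) | p3:(0,0)->(1,0) | p4:(1,2)->(2,2)
Step 2: p0:(2,1)->(3,1) | p1:(3,1)->(3,2) | p2:(1,1)->(2,1) | p3:(1,0)->(2,0) | p4:(2,2)->(3,2)
Step 3: p0:(3,1)->(3,2) | p1:(3,2)->(3,3) | p2:(2,1)->(3,1) | p3:(2,0)->(3,0) | p4:(3,2)->(3,3)
Step 4: p0:(3,2)->(3,3) | p1:(3,3)->(3,4) | p2:(3,1)->(3,2) | p3:(3,0)->(3,1) | p4:(3,3)->(3,4)
Step 5: p0:(3,3)->(3,4) | p1:(3,4)->(3,5)->EXIT | p2:(3,2)->(3,3) | p3:(3,1)->(3,2) | p4:(3,4)->(3,5)->EXIT
Step 6: p0:(3,4)->(3,5)->EXIT | p1:escaped | p2:(3,3)->(3,4) | p3:(3,2)->(3,3) | p4:escaped
Step 7: p0:escaped | p1:escaped | p2:(3,4)->(3,5)->EXIT | p3:(3,3)->(3,4) | p4:escaped
Step 8: p0:escaped | p1:escaped | p2:escaped | p3:(3,4)->(3,5)->EXIT | p4:escaped
Exit steps: [6, 5, 7, 8, 5]
First to escape: p1 at step 5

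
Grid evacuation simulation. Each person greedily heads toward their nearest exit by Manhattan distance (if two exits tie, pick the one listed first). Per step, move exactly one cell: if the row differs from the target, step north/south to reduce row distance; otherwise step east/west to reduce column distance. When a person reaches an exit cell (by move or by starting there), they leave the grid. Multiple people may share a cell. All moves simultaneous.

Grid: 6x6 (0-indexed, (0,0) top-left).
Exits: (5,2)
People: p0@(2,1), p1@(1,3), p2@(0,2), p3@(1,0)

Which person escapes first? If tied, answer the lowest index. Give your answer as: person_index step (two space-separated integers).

Step 1: p0:(2,1)->(3,1) | p1:(1,3)->(2,3) | p2:(0,2)->(1,2) | p3:(1,0)->(2,0)
Step 2: p0:(3,1)->(4,1) | p1:(2,3)->(3,3) | p2:(1,2)->(2,2) | p3:(2,0)->(3,0)
Step 3: p0:(4,1)->(5,1) | p1:(3,3)->(4,3) | p2:(2,2)->(3,2) | p3:(3,0)->(4,0)
Step 4: p0:(5,1)->(5,2)->EXIT | p1:(4,3)->(5,3) | p2:(3,2)->(4,2) | p3:(4,0)->(5,0)
Step 5: p0:escaped | p1:(5,3)->(5,2)->EXIT | p2:(4,2)->(5,2)->EXIT | p3:(5,0)->(5,1)
Step 6: p0:escaped | p1:escaped | p2:escaped | p3:(5,1)->(5,2)->EXIT
Exit steps: [4, 5, 5, 6]
First to escape: p0 at step 4

Answer: 0 4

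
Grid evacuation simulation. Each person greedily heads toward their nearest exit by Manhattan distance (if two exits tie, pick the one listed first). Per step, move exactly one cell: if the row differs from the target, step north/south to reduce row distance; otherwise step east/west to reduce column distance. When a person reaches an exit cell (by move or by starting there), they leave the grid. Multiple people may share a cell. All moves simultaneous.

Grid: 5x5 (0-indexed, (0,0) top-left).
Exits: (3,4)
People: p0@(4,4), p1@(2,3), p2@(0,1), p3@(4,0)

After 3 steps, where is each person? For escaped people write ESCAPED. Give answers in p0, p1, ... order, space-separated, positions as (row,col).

Step 1: p0:(4,4)->(3,4)->EXIT | p1:(2,3)->(3,3) | p2:(0,1)->(1,1) | p3:(4,0)->(3,0)
Step 2: p0:escaped | p1:(3,3)->(3,4)->EXIT | p2:(1,1)->(2,1) | p3:(3,0)->(3,1)
Step 3: p0:escaped | p1:escaped | p2:(2,1)->(3,1) | p3:(3,1)->(3,2)

ESCAPED ESCAPED (3,1) (3,2)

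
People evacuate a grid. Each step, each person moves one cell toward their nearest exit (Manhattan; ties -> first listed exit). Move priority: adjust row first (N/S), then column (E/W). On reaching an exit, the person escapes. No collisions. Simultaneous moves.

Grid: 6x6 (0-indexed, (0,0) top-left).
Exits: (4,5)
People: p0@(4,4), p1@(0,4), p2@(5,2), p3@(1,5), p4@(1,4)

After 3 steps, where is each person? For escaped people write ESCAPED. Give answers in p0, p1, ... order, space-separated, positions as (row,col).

Step 1: p0:(4,4)->(4,5)->EXIT | p1:(0,4)->(1,4) | p2:(5,2)->(4,2) | p3:(1,5)->(2,5) | p4:(1,4)->(2,4)
Step 2: p0:escaped | p1:(1,4)->(2,4) | p2:(4,2)->(4,3) | p3:(2,5)->(3,5) | p4:(2,4)->(3,4)
Step 3: p0:escaped | p1:(2,4)->(3,4) | p2:(4,3)->(4,4) | p3:(3,5)->(4,5)->EXIT | p4:(3,4)->(4,4)

ESCAPED (3,4) (4,4) ESCAPED (4,4)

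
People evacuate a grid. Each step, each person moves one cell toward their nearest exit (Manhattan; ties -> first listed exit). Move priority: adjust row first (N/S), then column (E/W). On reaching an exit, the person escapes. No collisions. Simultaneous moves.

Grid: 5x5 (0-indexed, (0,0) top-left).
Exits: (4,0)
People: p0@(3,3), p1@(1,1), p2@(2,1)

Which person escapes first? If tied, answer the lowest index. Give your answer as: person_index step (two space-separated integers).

Answer: 2 3

Derivation:
Step 1: p0:(3,3)->(4,3) | p1:(1,1)->(2,1) | p2:(2,1)->(3,1)
Step 2: p0:(4,3)->(4,2) | p1:(2,1)->(3,1) | p2:(3,1)->(4,1)
Step 3: p0:(4,2)->(4,1) | p1:(3,1)->(4,1) | p2:(4,1)->(4,0)->EXIT
Step 4: p0:(4,1)->(4,0)->EXIT | p1:(4,1)->(4,0)->EXIT | p2:escaped
Exit steps: [4, 4, 3]
First to escape: p2 at step 3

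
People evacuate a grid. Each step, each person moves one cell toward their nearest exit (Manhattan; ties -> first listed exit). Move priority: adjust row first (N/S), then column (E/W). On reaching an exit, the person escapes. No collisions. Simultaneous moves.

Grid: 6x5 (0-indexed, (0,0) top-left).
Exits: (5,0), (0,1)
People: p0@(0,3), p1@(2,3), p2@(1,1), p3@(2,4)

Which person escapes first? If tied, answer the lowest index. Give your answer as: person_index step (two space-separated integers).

Answer: 2 1

Derivation:
Step 1: p0:(0,3)->(0,2) | p1:(2,3)->(1,3) | p2:(1,1)->(0,1)->EXIT | p3:(2,4)->(1,4)
Step 2: p0:(0,2)->(0,1)->EXIT | p1:(1,3)->(0,3) | p2:escaped | p3:(1,4)->(0,4)
Step 3: p0:escaped | p1:(0,3)->(0,2) | p2:escaped | p3:(0,4)->(0,3)
Step 4: p0:escaped | p1:(0,2)->(0,1)->EXIT | p2:escaped | p3:(0,3)->(0,2)
Step 5: p0:escaped | p1:escaped | p2:escaped | p3:(0,2)->(0,1)->EXIT
Exit steps: [2, 4, 1, 5]
First to escape: p2 at step 1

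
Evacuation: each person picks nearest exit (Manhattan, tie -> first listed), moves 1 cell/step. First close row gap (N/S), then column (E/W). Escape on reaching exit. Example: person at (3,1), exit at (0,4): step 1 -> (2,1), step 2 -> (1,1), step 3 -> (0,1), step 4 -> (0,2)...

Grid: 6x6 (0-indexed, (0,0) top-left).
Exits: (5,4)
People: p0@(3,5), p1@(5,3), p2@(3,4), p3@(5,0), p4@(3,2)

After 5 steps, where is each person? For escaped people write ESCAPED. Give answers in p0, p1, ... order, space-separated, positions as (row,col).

Step 1: p0:(3,5)->(4,5) | p1:(5,3)->(5,4)->EXIT | p2:(3,4)->(4,4) | p3:(5,0)->(5,1) | p4:(3,2)->(4,2)
Step 2: p0:(4,5)->(5,5) | p1:escaped | p2:(4,4)->(5,4)->EXIT | p3:(5,1)->(5,2) | p4:(4,2)->(5,2)
Step 3: p0:(5,5)->(5,4)->EXIT | p1:escaped | p2:escaped | p3:(5,2)->(5,3) | p4:(5,2)->(5,3)
Step 4: p0:escaped | p1:escaped | p2:escaped | p3:(5,3)->(5,4)->EXIT | p4:(5,3)->(5,4)->EXIT

ESCAPED ESCAPED ESCAPED ESCAPED ESCAPED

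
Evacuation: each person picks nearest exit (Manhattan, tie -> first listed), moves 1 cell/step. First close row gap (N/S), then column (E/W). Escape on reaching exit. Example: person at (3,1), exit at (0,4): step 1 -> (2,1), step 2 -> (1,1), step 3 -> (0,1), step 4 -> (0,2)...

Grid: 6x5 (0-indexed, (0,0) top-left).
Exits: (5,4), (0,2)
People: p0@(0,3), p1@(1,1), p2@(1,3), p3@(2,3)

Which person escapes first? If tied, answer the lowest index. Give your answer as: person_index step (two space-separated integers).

Answer: 0 1

Derivation:
Step 1: p0:(0,3)->(0,2)->EXIT | p1:(1,1)->(0,1) | p2:(1,3)->(0,3) | p3:(2,3)->(1,3)
Step 2: p0:escaped | p1:(0,1)->(0,2)->EXIT | p2:(0,3)->(0,2)->EXIT | p3:(1,3)->(0,3)
Step 3: p0:escaped | p1:escaped | p2:escaped | p3:(0,3)->(0,2)->EXIT
Exit steps: [1, 2, 2, 3]
First to escape: p0 at step 1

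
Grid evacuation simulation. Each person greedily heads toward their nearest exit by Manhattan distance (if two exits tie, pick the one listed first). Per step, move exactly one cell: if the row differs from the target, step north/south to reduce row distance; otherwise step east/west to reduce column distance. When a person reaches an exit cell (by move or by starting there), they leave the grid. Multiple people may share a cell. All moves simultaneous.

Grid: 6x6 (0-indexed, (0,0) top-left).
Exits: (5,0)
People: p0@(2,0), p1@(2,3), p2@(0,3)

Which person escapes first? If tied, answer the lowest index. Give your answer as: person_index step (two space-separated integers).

Step 1: p0:(2,0)->(3,0) | p1:(2,3)->(3,3) | p2:(0,3)->(1,3)
Step 2: p0:(3,0)->(4,0) | p1:(3,3)->(4,3) | p2:(1,3)->(2,3)
Step 3: p0:(4,0)->(5,0)->EXIT | p1:(4,3)->(5,3) | p2:(2,3)->(3,3)
Step 4: p0:escaped | p1:(5,3)->(5,2) | p2:(3,3)->(4,3)
Step 5: p0:escaped | p1:(5,2)->(5,1) | p2:(4,3)->(5,3)
Step 6: p0:escaped | p1:(5,1)->(5,0)->EXIT | p2:(5,3)->(5,2)
Step 7: p0:escaped | p1:escaped | p2:(5,2)->(5,1)
Step 8: p0:escaped | p1:escaped | p2:(5,1)->(5,0)->EXIT
Exit steps: [3, 6, 8]
First to escape: p0 at step 3

Answer: 0 3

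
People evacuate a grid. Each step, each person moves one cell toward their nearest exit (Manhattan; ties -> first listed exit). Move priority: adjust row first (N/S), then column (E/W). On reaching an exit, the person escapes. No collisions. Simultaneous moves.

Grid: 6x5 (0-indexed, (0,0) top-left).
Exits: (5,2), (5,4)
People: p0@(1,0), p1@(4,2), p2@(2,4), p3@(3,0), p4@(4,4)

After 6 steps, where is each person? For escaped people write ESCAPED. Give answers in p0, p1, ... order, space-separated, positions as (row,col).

Step 1: p0:(1,0)->(2,0) | p1:(4,2)->(5,2)->EXIT | p2:(2,4)->(3,4) | p3:(3,0)->(4,0) | p4:(4,4)->(5,4)->EXIT
Step 2: p0:(2,0)->(3,0) | p1:escaped | p2:(3,4)->(4,4) | p3:(4,0)->(5,0) | p4:escaped
Step 3: p0:(3,0)->(4,0) | p1:escaped | p2:(4,4)->(5,4)->EXIT | p3:(5,0)->(5,1) | p4:escaped
Step 4: p0:(4,0)->(5,0) | p1:escaped | p2:escaped | p3:(5,1)->(5,2)->EXIT | p4:escaped
Step 5: p0:(5,0)->(5,1) | p1:escaped | p2:escaped | p3:escaped | p4:escaped
Step 6: p0:(5,1)->(5,2)->EXIT | p1:escaped | p2:escaped | p3:escaped | p4:escaped

ESCAPED ESCAPED ESCAPED ESCAPED ESCAPED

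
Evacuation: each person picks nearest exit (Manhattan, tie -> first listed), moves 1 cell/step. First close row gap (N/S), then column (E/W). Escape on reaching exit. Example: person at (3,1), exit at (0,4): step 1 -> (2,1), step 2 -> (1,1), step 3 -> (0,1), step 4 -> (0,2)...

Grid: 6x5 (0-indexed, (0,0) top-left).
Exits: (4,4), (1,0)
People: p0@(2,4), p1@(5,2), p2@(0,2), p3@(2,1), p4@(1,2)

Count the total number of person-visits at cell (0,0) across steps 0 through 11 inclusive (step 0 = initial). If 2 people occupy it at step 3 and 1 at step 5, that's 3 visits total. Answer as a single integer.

Step 0: p0@(2,4) p1@(5,2) p2@(0,2) p3@(2,1) p4@(1,2) -> at (0,0): 0 [-], cum=0
Step 1: p0@(3,4) p1@(4,2) p2@(1,2) p3@(1,1) p4@(1,1) -> at (0,0): 0 [-], cum=0
Step 2: p0@ESC p1@(4,3) p2@(1,1) p3@ESC p4@ESC -> at (0,0): 0 [-], cum=0
Step 3: p0@ESC p1@ESC p2@ESC p3@ESC p4@ESC -> at (0,0): 0 [-], cum=0
Total visits = 0

Answer: 0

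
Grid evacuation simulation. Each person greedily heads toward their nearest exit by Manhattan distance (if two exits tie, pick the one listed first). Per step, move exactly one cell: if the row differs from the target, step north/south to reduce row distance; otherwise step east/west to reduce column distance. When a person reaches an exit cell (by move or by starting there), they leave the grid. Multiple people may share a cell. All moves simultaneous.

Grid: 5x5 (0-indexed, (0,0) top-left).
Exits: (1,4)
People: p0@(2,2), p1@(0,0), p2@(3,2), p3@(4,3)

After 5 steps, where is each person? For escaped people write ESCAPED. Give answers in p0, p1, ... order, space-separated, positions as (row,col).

Step 1: p0:(2,2)->(1,2) | p1:(0,0)->(1,0) | p2:(3,2)->(2,2) | p3:(4,3)->(3,3)
Step 2: p0:(1,2)->(1,3) | p1:(1,0)->(1,1) | p2:(2,2)->(1,2) | p3:(3,3)->(2,3)
Step 3: p0:(1,3)->(1,4)->EXIT | p1:(1,1)->(1,2) | p2:(1,2)->(1,3) | p3:(2,3)->(1,3)
Step 4: p0:escaped | p1:(1,2)->(1,3) | p2:(1,3)->(1,4)->EXIT | p3:(1,3)->(1,4)->EXIT
Step 5: p0:escaped | p1:(1,3)->(1,4)->EXIT | p2:escaped | p3:escaped

ESCAPED ESCAPED ESCAPED ESCAPED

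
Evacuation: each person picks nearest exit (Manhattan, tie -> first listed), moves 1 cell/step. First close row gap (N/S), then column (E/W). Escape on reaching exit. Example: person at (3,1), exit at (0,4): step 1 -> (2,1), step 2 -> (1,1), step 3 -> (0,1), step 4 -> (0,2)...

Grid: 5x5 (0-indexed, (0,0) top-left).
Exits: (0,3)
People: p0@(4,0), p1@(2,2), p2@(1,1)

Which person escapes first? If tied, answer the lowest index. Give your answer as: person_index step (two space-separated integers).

Answer: 1 3

Derivation:
Step 1: p0:(4,0)->(3,0) | p1:(2,2)->(1,2) | p2:(1,1)->(0,1)
Step 2: p0:(3,0)->(2,0) | p1:(1,2)->(0,2) | p2:(0,1)->(0,2)
Step 3: p0:(2,0)->(1,0) | p1:(0,2)->(0,3)->EXIT | p2:(0,2)->(0,3)->EXIT
Step 4: p0:(1,0)->(0,0) | p1:escaped | p2:escaped
Step 5: p0:(0,0)->(0,1) | p1:escaped | p2:escaped
Step 6: p0:(0,1)->(0,2) | p1:escaped | p2:escaped
Step 7: p0:(0,2)->(0,3)->EXIT | p1:escaped | p2:escaped
Exit steps: [7, 3, 3]
First to escape: p1 at step 3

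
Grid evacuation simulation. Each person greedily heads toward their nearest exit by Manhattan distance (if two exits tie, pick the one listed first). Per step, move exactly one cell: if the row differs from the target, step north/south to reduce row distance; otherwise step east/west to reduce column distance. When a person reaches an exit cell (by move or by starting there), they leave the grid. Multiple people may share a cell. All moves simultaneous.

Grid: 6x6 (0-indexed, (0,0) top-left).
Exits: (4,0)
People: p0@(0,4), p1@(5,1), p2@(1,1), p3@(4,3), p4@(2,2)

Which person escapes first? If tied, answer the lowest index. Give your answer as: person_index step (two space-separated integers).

Answer: 1 2

Derivation:
Step 1: p0:(0,4)->(1,4) | p1:(5,1)->(4,1) | p2:(1,1)->(2,1) | p3:(4,3)->(4,2) | p4:(2,2)->(3,2)
Step 2: p0:(1,4)->(2,4) | p1:(4,1)->(4,0)->EXIT | p2:(2,1)->(3,1) | p3:(4,2)->(4,1) | p4:(3,2)->(4,2)
Step 3: p0:(2,4)->(3,4) | p1:escaped | p2:(3,1)->(4,1) | p3:(4,1)->(4,0)->EXIT | p4:(4,2)->(4,1)
Step 4: p0:(3,4)->(4,4) | p1:escaped | p2:(4,1)->(4,0)->EXIT | p3:escaped | p4:(4,1)->(4,0)->EXIT
Step 5: p0:(4,4)->(4,3) | p1:escaped | p2:escaped | p3:escaped | p4:escaped
Step 6: p0:(4,3)->(4,2) | p1:escaped | p2:escaped | p3:escaped | p4:escaped
Step 7: p0:(4,2)->(4,1) | p1:escaped | p2:escaped | p3:escaped | p4:escaped
Step 8: p0:(4,1)->(4,0)->EXIT | p1:escaped | p2:escaped | p3:escaped | p4:escaped
Exit steps: [8, 2, 4, 3, 4]
First to escape: p1 at step 2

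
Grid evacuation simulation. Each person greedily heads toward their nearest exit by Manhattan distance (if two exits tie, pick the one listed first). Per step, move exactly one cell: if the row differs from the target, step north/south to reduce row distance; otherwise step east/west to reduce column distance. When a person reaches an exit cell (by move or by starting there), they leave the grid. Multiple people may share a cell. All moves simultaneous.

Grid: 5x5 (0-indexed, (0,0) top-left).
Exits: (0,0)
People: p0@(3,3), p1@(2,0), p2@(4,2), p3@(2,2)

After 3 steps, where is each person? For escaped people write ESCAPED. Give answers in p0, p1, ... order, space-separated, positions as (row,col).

Step 1: p0:(3,3)->(2,3) | p1:(2,0)->(1,0) | p2:(4,2)->(3,2) | p3:(2,2)->(1,2)
Step 2: p0:(2,3)->(1,3) | p1:(1,0)->(0,0)->EXIT | p2:(3,2)->(2,2) | p3:(1,2)->(0,2)
Step 3: p0:(1,3)->(0,3) | p1:escaped | p2:(2,2)->(1,2) | p3:(0,2)->(0,1)

(0,3) ESCAPED (1,2) (0,1)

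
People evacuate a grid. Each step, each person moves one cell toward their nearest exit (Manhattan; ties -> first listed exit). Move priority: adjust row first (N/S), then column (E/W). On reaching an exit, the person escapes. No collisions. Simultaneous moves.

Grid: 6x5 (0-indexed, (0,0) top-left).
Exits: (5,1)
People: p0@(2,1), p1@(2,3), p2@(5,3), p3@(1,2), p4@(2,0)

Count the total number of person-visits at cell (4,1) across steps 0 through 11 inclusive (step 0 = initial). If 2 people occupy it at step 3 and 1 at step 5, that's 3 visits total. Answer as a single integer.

Answer: 1

Derivation:
Step 0: p0@(2,1) p1@(2,3) p2@(5,3) p3@(1,2) p4@(2,0) -> at (4,1): 0 [-], cum=0
Step 1: p0@(3,1) p1@(3,3) p2@(5,2) p3@(2,2) p4@(3,0) -> at (4,1): 0 [-], cum=0
Step 2: p0@(4,1) p1@(4,3) p2@ESC p3@(3,2) p4@(4,0) -> at (4,1): 1 [p0], cum=1
Step 3: p0@ESC p1@(5,3) p2@ESC p3@(4,2) p4@(5,0) -> at (4,1): 0 [-], cum=1
Step 4: p0@ESC p1@(5,2) p2@ESC p3@(5,2) p4@ESC -> at (4,1): 0 [-], cum=1
Step 5: p0@ESC p1@ESC p2@ESC p3@ESC p4@ESC -> at (4,1): 0 [-], cum=1
Total visits = 1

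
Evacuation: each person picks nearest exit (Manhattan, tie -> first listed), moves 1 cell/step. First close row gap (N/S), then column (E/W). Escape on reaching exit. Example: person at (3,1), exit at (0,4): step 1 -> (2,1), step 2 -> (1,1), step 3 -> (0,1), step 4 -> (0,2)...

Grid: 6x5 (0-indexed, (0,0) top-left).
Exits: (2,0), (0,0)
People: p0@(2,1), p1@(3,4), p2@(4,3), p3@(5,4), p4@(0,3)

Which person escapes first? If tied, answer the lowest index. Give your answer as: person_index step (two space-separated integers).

Step 1: p0:(2,1)->(2,0)->EXIT | p1:(3,4)->(2,4) | p2:(4,3)->(3,3) | p3:(5,4)->(4,4) | p4:(0,3)->(0,2)
Step 2: p0:escaped | p1:(2,4)->(2,3) | p2:(3,3)->(2,3) | p3:(4,4)->(3,4) | p4:(0,2)->(0,1)
Step 3: p0:escaped | p1:(2,3)->(2,2) | p2:(2,3)->(2,2) | p3:(3,4)->(2,4) | p4:(0,1)->(0,0)->EXIT
Step 4: p0:escaped | p1:(2,2)->(2,1) | p2:(2,2)->(2,1) | p3:(2,4)->(2,3) | p4:escaped
Step 5: p0:escaped | p1:(2,1)->(2,0)->EXIT | p2:(2,1)->(2,0)->EXIT | p3:(2,3)->(2,2) | p4:escaped
Step 6: p0:escaped | p1:escaped | p2:escaped | p3:(2,2)->(2,1) | p4:escaped
Step 7: p0:escaped | p1:escaped | p2:escaped | p3:(2,1)->(2,0)->EXIT | p4:escaped
Exit steps: [1, 5, 5, 7, 3]
First to escape: p0 at step 1

Answer: 0 1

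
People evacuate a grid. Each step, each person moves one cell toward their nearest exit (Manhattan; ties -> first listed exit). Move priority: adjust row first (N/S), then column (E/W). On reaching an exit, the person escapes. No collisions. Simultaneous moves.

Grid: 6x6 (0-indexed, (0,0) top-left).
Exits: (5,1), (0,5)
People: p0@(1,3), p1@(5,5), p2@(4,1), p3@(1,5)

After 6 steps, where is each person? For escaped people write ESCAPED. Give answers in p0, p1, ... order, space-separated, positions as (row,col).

Step 1: p0:(1,3)->(0,3) | p1:(5,5)->(5,4) | p2:(4,1)->(5,1)->EXIT | p3:(1,5)->(0,5)->EXIT
Step 2: p0:(0,3)->(0,4) | p1:(5,4)->(5,3) | p2:escaped | p3:escaped
Step 3: p0:(0,4)->(0,5)->EXIT | p1:(5,3)->(5,2) | p2:escaped | p3:escaped
Step 4: p0:escaped | p1:(5,2)->(5,1)->EXIT | p2:escaped | p3:escaped

ESCAPED ESCAPED ESCAPED ESCAPED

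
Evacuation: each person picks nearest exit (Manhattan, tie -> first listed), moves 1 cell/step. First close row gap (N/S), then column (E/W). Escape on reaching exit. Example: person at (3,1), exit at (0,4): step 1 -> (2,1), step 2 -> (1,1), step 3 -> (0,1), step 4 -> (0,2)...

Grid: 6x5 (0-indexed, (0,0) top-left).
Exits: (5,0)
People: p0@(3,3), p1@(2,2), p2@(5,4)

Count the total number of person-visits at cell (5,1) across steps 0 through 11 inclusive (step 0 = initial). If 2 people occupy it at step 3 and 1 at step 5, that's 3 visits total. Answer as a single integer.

Step 0: p0@(3,3) p1@(2,2) p2@(5,4) -> at (5,1): 0 [-], cum=0
Step 1: p0@(4,3) p1@(3,2) p2@(5,3) -> at (5,1): 0 [-], cum=0
Step 2: p0@(5,3) p1@(4,2) p2@(5,2) -> at (5,1): 0 [-], cum=0
Step 3: p0@(5,2) p1@(5,2) p2@(5,1) -> at (5,1): 1 [p2], cum=1
Step 4: p0@(5,1) p1@(5,1) p2@ESC -> at (5,1): 2 [p0,p1], cum=3
Step 5: p0@ESC p1@ESC p2@ESC -> at (5,1): 0 [-], cum=3
Total visits = 3

Answer: 3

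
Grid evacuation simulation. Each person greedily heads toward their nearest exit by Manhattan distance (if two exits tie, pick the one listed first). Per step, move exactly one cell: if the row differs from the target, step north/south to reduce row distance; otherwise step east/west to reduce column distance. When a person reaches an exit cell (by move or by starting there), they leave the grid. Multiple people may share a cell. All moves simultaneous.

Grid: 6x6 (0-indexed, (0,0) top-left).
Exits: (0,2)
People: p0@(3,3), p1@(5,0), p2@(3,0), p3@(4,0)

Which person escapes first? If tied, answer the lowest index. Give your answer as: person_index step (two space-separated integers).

Answer: 0 4

Derivation:
Step 1: p0:(3,3)->(2,3) | p1:(5,0)->(4,0) | p2:(3,0)->(2,0) | p3:(4,0)->(3,0)
Step 2: p0:(2,3)->(1,3) | p1:(4,0)->(3,0) | p2:(2,0)->(1,0) | p3:(3,0)->(2,0)
Step 3: p0:(1,3)->(0,3) | p1:(3,0)->(2,0) | p2:(1,0)->(0,0) | p3:(2,0)->(1,0)
Step 4: p0:(0,3)->(0,2)->EXIT | p1:(2,0)->(1,0) | p2:(0,0)->(0,1) | p3:(1,0)->(0,0)
Step 5: p0:escaped | p1:(1,0)->(0,0) | p2:(0,1)->(0,2)->EXIT | p3:(0,0)->(0,1)
Step 6: p0:escaped | p1:(0,0)->(0,1) | p2:escaped | p3:(0,1)->(0,2)->EXIT
Step 7: p0:escaped | p1:(0,1)->(0,2)->EXIT | p2:escaped | p3:escaped
Exit steps: [4, 7, 5, 6]
First to escape: p0 at step 4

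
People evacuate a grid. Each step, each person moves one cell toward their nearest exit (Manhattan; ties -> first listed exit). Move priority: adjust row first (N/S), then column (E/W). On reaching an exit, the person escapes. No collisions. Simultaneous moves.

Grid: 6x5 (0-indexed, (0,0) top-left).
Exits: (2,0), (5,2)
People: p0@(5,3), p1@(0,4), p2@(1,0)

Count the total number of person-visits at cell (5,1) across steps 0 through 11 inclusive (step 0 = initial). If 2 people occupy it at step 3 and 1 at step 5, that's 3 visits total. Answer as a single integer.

Step 0: p0@(5,3) p1@(0,4) p2@(1,0) -> at (5,1): 0 [-], cum=0
Step 1: p0@ESC p1@(1,4) p2@ESC -> at (5,1): 0 [-], cum=0
Step 2: p0@ESC p1@(2,4) p2@ESC -> at (5,1): 0 [-], cum=0
Step 3: p0@ESC p1@(2,3) p2@ESC -> at (5,1): 0 [-], cum=0
Step 4: p0@ESC p1@(2,2) p2@ESC -> at (5,1): 0 [-], cum=0
Step 5: p0@ESC p1@(2,1) p2@ESC -> at (5,1): 0 [-], cum=0
Step 6: p0@ESC p1@ESC p2@ESC -> at (5,1): 0 [-], cum=0
Total visits = 0

Answer: 0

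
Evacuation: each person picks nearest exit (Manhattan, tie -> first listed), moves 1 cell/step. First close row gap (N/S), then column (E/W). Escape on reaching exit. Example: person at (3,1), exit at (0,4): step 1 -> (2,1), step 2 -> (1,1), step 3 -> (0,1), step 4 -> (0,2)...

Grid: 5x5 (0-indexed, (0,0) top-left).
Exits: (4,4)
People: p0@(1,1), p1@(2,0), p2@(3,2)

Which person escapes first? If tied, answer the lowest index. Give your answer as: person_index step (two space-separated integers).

Answer: 2 3

Derivation:
Step 1: p0:(1,1)->(2,1) | p1:(2,0)->(3,0) | p2:(3,2)->(4,2)
Step 2: p0:(2,1)->(3,1) | p1:(3,0)->(4,0) | p2:(4,2)->(4,3)
Step 3: p0:(3,1)->(4,1) | p1:(4,0)->(4,1) | p2:(4,3)->(4,4)->EXIT
Step 4: p0:(4,1)->(4,2) | p1:(4,1)->(4,2) | p2:escaped
Step 5: p0:(4,2)->(4,3) | p1:(4,2)->(4,3) | p2:escaped
Step 6: p0:(4,3)->(4,4)->EXIT | p1:(4,3)->(4,4)->EXIT | p2:escaped
Exit steps: [6, 6, 3]
First to escape: p2 at step 3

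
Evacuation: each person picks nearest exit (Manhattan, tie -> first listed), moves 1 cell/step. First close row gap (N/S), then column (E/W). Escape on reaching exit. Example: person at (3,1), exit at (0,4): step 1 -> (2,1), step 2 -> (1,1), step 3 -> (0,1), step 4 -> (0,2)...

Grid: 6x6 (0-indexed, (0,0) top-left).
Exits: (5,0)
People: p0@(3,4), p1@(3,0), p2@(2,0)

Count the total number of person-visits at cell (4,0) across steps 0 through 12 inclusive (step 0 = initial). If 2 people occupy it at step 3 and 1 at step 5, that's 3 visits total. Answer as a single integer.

Step 0: p0@(3,4) p1@(3,0) p2@(2,0) -> at (4,0): 0 [-], cum=0
Step 1: p0@(4,4) p1@(4,0) p2@(3,0) -> at (4,0): 1 [p1], cum=1
Step 2: p0@(5,4) p1@ESC p2@(4,0) -> at (4,0): 1 [p2], cum=2
Step 3: p0@(5,3) p1@ESC p2@ESC -> at (4,0): 0 [-], cum=2
Step 4: p0@(5,2) p1@ESC p2@ESC -> at (4,0): 0 [-], cum=2
Step 5: p0@(5,1) p1@ESC p2@ESC -> at (4,0): 0 [-], cum=2
Step 6: p0@ESC p1@ESC p2@ESC -> at (4,0): 0 [-], cum=2
Total visits = 2

Answer: 2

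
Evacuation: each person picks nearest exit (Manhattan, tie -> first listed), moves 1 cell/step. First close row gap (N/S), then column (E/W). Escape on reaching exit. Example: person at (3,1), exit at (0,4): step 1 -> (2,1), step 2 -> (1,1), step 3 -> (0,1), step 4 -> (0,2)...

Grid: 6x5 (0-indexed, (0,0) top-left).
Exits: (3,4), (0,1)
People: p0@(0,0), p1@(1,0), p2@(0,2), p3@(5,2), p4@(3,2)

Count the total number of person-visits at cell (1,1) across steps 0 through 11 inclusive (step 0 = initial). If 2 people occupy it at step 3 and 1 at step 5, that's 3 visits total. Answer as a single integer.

Answer: 0

Derivation:
Step 0: p0@(0,0) p1@(1,0) p2@(0,2) p3@(5,2) p4@(3,2) -> at (1,1): 0 [-], cum=0
Step 1: p0@ESC p1@(0,0) p2@ESC p3@(4,2) p4@(3,3) -> at (1,1): 0 [-], cum=0
Step 2: p0@ESC p1@ESC p2@ESC p3@(3,2) p4@ESC -> at (1,1): 0 [-], cum=0
Step 3: p0@ESC p1@ESC p2@ESC p3@(3,3) p4@ESC -> at (1,1): 0 [-], cum=0
Step 4: p0@ESC p1@ESC p2@ESC p3@ESC p4@ESC -> at (1,1): 0 [-], cum=0
Total visits = 0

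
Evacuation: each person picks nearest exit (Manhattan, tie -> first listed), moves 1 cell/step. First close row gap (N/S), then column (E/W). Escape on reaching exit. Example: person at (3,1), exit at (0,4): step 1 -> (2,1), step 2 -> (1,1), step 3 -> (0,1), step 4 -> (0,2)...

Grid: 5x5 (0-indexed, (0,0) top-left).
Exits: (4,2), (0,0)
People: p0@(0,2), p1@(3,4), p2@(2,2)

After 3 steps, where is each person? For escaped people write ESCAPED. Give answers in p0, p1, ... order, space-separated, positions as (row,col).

Step 1: p0:(0,2)->(0,1) | p1:(3,4)->(4,4) | p2:(2,2)->(3,2)
Step 2: p0:(0,1)->(0,0)->EXIT | p1:(4,4)->(4,3) | p2:(3,2)->(4,2)->EXIT
Step 3: p0:escaped | p1:(4,3)->(4,2)->EXIT | p2:escaped

ESCAPED ESCAPED ESCAPED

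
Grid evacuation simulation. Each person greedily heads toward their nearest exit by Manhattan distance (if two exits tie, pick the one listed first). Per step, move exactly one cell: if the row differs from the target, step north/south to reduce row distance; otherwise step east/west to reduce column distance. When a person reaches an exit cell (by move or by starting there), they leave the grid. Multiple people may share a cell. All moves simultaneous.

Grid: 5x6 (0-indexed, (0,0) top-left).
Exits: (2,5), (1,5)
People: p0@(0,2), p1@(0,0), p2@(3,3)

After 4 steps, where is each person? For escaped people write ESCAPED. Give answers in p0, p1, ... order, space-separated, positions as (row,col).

Step 1: p0:(0,2)->(1,2) | p1:(0,0)->(1,0) | p2:(3,3)->(2,3)
Step 2: p0:(1,2)->(1,3) | p1:(1,0)->(1,1) | p2:(2,3)->(2,4)
Step 3: p0:(1,3)->(1,4) | p1:(1,1)->(1,2) | p2:(2,4)->(2,5)->EXIT
Step 4: p0:(1,4)->(1,5)->EXIT | p1:(1,2)->(1,3) | p2:escaped

ESCAPED (1,3) ESCAPED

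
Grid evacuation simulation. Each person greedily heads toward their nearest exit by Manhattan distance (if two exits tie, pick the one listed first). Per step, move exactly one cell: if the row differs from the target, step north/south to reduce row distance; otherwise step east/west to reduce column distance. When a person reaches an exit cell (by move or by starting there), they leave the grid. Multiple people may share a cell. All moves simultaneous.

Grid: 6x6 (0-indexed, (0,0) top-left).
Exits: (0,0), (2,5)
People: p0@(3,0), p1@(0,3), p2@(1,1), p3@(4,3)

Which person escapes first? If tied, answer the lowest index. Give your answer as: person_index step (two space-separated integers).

Step 1: p0:(3,0)->(2,0) | p1:(0,3)->(0,2) | p2:(1,1)->(0,1) | p3:(4,3)->(3,3)
Step 2: p0:(2,0)->(1,0) | p1:(0,2)->(0,1) | p2:(0,1)->(0,0)->EXIT | p3:(3,3)->(2,3)
Step 3: p0:(1,0)->(0,0)->EXIT | p1:(0,1)->(0,0)->EXIT | p2:escaped | p3:(2,3)->(2,4)
Step 4: p0:escaped | p1:escaped | p2:escaped | p3:(2,4)->(2,5)->EXIT
Exit steps: [3, 3, 2, 4]
First to escape: p2 at step 2

Answer: 2 2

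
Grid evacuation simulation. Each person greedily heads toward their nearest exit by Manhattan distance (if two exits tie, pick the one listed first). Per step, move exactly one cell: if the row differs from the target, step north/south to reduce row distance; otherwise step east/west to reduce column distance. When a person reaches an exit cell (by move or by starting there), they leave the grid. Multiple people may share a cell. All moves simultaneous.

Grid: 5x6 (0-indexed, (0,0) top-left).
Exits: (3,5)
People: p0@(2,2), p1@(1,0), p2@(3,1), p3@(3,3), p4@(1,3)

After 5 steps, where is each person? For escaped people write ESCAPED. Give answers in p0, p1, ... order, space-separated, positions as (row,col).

Step 1: p0:(2,2)->(3,2) | p1:(1,0)->(2,0) | p2:(3,1)->(3,2) | p3:(3,3)->(3,4) | p4:(1,3)->(2,3)
Step 2: p0:(3,2)->(3,3) | p1:(2,0)->(3,0) | p2:(3,2)->(3,3) | p3:(3,4)->(3,5)->EXIT | p4:(2,3)->(3,3)
Step 3: p0:(3,3)->(3,4) | p1:(3,0)->(3,1) | p2:(3,3)->(3,4) | p3:escaped | p4:(3,3)->(3,4)
Step 4: p0:(3,4)->(3,5)->EXIT | p1:(3,1)->(3,2) | p2:(3,4)->(3,5)->EXIT | p3:escaped | p4:(3,4)->(3,5)->EXIT
Step 5: p0:escaped | p1:(3,2)->(3,3) | p2:escaped | p3:escaped | p4:escaped

ESCAPED (3,3) ESCAPED ESCAPED ESCAPED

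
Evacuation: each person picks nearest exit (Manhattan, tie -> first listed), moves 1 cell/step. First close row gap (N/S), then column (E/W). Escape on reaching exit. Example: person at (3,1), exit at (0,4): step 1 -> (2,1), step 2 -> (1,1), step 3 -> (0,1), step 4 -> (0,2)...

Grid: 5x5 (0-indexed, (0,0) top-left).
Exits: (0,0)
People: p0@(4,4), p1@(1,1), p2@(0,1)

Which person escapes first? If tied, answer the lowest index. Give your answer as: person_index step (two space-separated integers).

Step 1: p0:(4,4)->(3,4) | p1:(1,1)->(0,1) | p2:(0,1)->(0,0)->EXIT
Step 2: p0:(3,4)->(2,4) | p1:(0,1)->(0,0)->EXIT | p2:escaped
Step 3: p0:(2,4)->(1,4) | p1:escaped | p2:escaped
Step 4: p0:(1,4)->(0,4) | p1:escaped | p2:escaped
Step 5: p0:(0,4)->(0,3) | p1:escaped | p2:escaped
Step 6: p0:(0,3)->(0,2) | p1:escaped | p2:escaped
Step 7: p0:(0,2)->(0,1) | p1:escaped | p2:escaped
Step 8: p0:(0,1)->(0,0)->EXIT | p1:escaped | p2:escaped
Exit steps: [8, 2, 1]
First to escape: p2 at step 1

Answer: 2 1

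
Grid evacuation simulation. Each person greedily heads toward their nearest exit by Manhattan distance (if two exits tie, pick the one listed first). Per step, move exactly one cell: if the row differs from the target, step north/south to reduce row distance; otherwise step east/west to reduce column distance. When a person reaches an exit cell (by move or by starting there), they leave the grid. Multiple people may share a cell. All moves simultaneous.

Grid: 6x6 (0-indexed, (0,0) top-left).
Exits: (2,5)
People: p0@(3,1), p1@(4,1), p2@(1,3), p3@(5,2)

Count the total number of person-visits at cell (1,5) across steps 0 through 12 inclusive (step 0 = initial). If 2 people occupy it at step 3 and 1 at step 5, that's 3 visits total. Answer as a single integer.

Step 0: p0@(3,1) p1@(4,1) p2@(1,3) p3@(5,2) -> at (1,5): 0 [-], cum=0
Step 1: p0@(2,1) p1@(3,1) p2@(2,3) p3@(4,2) -> at (1,5): 0 [-], cum=0
Step 2: p0@(2,2) p1@(2,1) p2@(2,4) p3@(3,2) -> at (1,5): 0 [-], cum=0
Step 3: p0@(2,3) p1@(2,2) p2@ESC p3@(2,2) -> at (1,5): 0 [-], cum=0
Step 4: p0@(2,4) p1@(2,3) p2@ESC p3@(2,3) -> at (1,5): 0 [-], cum=0
Step 5: p0@ESC p1@(2,4) p2@ESC p3@(2,4) -> at (1,5): 0 [-], cum=0
Step 6: p0@ESC p1@ESC p2@ESC p3@ESC -> at (1,5): 0 [-], cum=0
Total visits = 0

Answer: 0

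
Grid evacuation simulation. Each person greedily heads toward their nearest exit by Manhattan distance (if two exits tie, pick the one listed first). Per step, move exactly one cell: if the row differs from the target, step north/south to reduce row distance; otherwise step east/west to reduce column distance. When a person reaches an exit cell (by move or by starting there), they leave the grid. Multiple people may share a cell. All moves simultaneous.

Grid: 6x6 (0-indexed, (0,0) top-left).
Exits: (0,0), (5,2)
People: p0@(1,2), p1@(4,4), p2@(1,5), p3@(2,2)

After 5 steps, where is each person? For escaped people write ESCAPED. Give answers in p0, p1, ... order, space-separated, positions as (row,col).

Step 1: p0:(1,2)->(0,2) | p1:(4,4)->(5,4) | p2:(1,5)->(0,5) | p3:(2,2)->(3,2)
Step 2: p0:(0,2)->(0,1) | p1:(5,4)->(5,3) | p2:(0,5)->(0,4) | p3:(3,2)->(4,2)
Step 3: p0:(0,1)->(0,0)->EXIT | p1:(5,3)->(5,2)->EXIT | p2:(0,4)->(0,3) | p3:(4,2)->(5,2)->EXIT
Step 4: p0:escaped | p1:escaped | p2:(0,3)->(0,2) | p3:escaped
Step 5: p0:escaped | p1:escaped | p2:(0,2)->(0,1) | p3:escaped

ESCAPED ESCAPED (0,1) ESCAPED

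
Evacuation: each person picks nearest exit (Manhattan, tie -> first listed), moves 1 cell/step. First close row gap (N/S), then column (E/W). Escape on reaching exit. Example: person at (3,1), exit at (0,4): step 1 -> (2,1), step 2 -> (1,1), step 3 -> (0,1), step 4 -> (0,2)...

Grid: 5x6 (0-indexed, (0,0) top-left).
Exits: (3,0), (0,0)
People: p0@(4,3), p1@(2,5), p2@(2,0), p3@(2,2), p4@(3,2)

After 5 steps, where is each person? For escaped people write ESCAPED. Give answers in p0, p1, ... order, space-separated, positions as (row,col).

Step 1: p0:(4,3)->(3,3) | p1:(2,5)->(3,5) | p2:(2,0)->(3,0)->EXIT | p3:(2,2)->(3,2) | p4:(3,2)->(3,1)
Step 2: p0:(3,3)->(3,2) | p1:(3,5)->(3,4) | p2:escaped | p3:(3,2)->(3,1) | p4:(3,1)->(3,0)->EXIT
Step 3: p0:(3,2)->(3,1) | p1:(3,4)->(3,3) | p2:escaped | p3:(3,1)->(3,0)->EXIT | p4:escaped
Step 4: p0:(3,1)->(3,0)->EXIT | p1:(3,3)->(3,2) | p2:escaped | p3:escaped | p4:escaped
Step 5: p0:escaped | p1:(3,2)->(3,1) | p2:escaped | p3:escaped | p4:escaped

ESCAPED (3,1) ESCAPED ESCAPED ESCAPED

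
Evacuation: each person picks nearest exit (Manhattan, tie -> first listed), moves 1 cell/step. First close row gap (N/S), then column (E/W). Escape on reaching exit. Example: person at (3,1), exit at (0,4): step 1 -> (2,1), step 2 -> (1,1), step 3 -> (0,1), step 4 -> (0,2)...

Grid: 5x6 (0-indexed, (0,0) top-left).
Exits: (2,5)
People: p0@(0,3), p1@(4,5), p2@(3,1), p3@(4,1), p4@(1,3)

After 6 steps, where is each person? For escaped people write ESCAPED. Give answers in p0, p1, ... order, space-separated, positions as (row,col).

Step 1: p0:(0,3)->(1,3) | p1:(4,5)->(3,5) | p2:(3,1)->(2,1) | p3:(4,1)->(3,1) | p4:(1,3)->(2,3)
Step 2: p0:(1,3)->(2,3) | p1:(3,5)->(2,5)->EXIT | p2:(2,1)->(2,2) | p3:(3,1)->(2,1) | p4:(2,3)->(2,4)
Step 3: p0:(2,3)->(2,4) | p1:escaped | p2:(2,2)->(2,3) | p3:(2,1)->(2,2) | p4:(2,4)->(2,5)->EXIT
Step 4: p0:(2,4)->(2,5)->EXIT | p1:escaped | p2:(2,3)->(2,4) | p3:(2,2)->(2,3) | p4:escaped
Step 5: p0:escaped | p1:escaped | p2:(2,4)->(2,5)->EXIT | p3:(2,3)->(2,4) | p4:escaped
Step 6: p0:escaped | p1:escaped | p2:escaped | p3:(2,4)->(2,5)->EXIT | p4:escaped

ESCAPED ESCAPED ESCAPED ESCAPED ESCAPED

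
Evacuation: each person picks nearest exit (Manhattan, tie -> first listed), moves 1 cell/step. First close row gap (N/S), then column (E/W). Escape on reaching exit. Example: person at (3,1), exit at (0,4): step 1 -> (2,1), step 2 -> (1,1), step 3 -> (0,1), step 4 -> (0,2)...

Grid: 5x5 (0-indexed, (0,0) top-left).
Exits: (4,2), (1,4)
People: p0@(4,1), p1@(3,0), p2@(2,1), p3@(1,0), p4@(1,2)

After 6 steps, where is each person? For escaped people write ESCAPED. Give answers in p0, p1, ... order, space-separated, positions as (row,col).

Step 1: p0:(4,1)->(4,2)->EXIT | p1:(3,0)->(4,0) | p2:(2,1)->(3,1) | p3:(1,0)->(1,1) | p4:(1,2)->(1,3)
Step 2: p0:escaped | p1:(4,0)->(4,1) | p2:(3,1)->(4,1) | p3:(1,1)->(1,2) | p4:(1,3)->(1,4)->EXIT
Step 3: p0:escaped | p1:(4,1)->(4,2)->EXIT | p2:(4,1)->(4,2)->EXIT | p3:(1,2)->(1,3) | p4:escaped
Step 4: p0:escaped | p1:escaped | p2:escaped | p3:(1,3)->(1,4)->EXIT | p4:escaped

ESCAPED ESCAPED ESCAPED ESCAPED ESCAPED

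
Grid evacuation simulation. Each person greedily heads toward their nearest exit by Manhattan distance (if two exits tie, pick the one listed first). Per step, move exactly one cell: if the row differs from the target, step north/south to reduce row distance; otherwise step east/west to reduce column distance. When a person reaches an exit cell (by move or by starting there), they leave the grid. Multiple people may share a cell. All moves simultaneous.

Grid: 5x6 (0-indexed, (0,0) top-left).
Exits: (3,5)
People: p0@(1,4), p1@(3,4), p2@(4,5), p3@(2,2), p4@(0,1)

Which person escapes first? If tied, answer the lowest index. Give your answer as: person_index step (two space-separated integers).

Step 1: p0:(1,4)->(2,4) | p1:(3,4)->(3,5)->EXIT | p2:(4,5)->(3,5)->EXIT | p3:(2,2)->(3,2) | p4:(0,1)->(1,1)
Step 2: p0:(2,4)->(3,4) | p1:escaped | p2:escaped | p3:(3,2)->(3,3) | p4:(1,1)->(2,1)
Step 3: p0:(3,4)->(3,5)->EXIT | p1:escaped | p2:escaped | p3:(3,3)->(3,4) | p4:(2,1)->(3,1)
Step 4: p0:escaped | p1:escaped | p2:escaped | p3:(3,4)->(3,5)->EXIT | p4:(3,1)->(3,2)
Step 5: p0:escaped | p1:escaped | p2:escaped | p3:escaped | p4:(3,2)->(3,3)
Step 6: p0:escaped | p1:escaped | p2:escaped | p3:escaped | p4:(3,3)->(3,4)
Step 7: p0:escaped | p1:escaped | p2:escaped | p3:escaped | p4:(3,4)->(3,5)->EXIT
Exit steps: [3, 1, 1, 4, 7]
First to escape: p1 at step 1

Answer: 1 1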